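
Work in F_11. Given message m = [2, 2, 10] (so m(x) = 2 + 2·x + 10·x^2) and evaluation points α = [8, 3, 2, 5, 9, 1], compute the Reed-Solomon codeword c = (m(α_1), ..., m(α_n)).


c = [9, 10, 2, 9, 5, 3]

Message polynomial: m(x) = 2 + 2·x + 10·x^2 (mod 11).
For each evaluation point α_i, compute m(α_i) mod 11:
  α_1 = 8: Horner steps 10 → 5 → 9, so m(8) = 9.
  α_2 = 3: Horner steps 10 → 10 → 10, so m(3) = 10.
  α_3 = 2: Horner steps 10 → 0 → 2, so m(2) = 2.
  α_4 = 5: Horner steps 10 → 8 → 9, so m(5) = 9.
  α_5 = 9: Horner steps 10 → 4 → 5, so m(9) = 5.
  α_6 = 1: Horner steps 10 → 1 → 3, so m(1) = 3.
Codeword c = [9, 10, 2, 9, 5, 3] ∈ F_11^6.


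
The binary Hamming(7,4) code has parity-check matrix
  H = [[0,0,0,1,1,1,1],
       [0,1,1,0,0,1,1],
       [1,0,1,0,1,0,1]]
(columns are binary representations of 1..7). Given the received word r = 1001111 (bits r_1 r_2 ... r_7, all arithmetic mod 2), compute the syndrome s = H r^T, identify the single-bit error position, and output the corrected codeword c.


s = (0, 0, 1)^T, error position = 1, corrected codeword c = 0001111

Compute s = H r^T mod 2 one row at a time:
  s_1 = 1 + 1 + 1 + 1 = 4 ≡ 0 (mod 2).
  s_2 = 0 + 0 + 1 + 1 = 2 ≡ 0 (mod 2).
  s_3 = 1 + 0 + 1 + 1 = 3 ≡ 1 (mod 2).
s = (0, 0, 1)^T — this equals column 1 of H (binary 001), so error is at position 1.
Correct: flip bit 1 of r = 1001111 to get c = 0001111.


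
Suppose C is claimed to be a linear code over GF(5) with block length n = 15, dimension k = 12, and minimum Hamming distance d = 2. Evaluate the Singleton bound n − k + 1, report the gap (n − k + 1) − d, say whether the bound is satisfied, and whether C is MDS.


Singleton RHS = n − k + 1 = 4, slack = 2, bound satisfied, not MDS.

Singleton bound: d ≤ n − k + 1.
Here n = 15, k = 12, so n − k + 1 = 4.
Given d = 2, check d ≤ 4: YES.
Slack = (n − k + 1) − d = 2.
The code is NOT MDS (slack = 2 > 0).
Description: the claimed parameters are [15, 12, 2]_5; such a code would be non-MDS.


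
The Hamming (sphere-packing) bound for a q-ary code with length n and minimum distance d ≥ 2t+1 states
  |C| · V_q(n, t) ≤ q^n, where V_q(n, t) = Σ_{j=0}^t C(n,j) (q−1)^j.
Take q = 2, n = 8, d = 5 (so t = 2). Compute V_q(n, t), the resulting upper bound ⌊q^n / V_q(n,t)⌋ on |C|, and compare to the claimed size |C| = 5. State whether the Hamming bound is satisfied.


V_q(n, t) = 37, q^n = 256, Hamming bound = 6, |C| = 5 ≤ bound (satisfied).

Step 1: Compute V_q(n, t) = Σ_{j=0}^2 C(n, j) (q−1)^j.
  j = 0: C(8,0)·(1)^0 = 1·1 = 1.
  j = 1: C(8,1)·(1)^1 = 8·1 = 8.
  j = 2: C(8,2)·(1)^2 = 28·1 = 28.
  V_q(n, t) = 1 + 8 + 28 = 37.
Step 2: q^n = 2^8 = 256.
Step 3: Hamming bound ⌊q^n / V_q(n,t)⌋ = ⌊256/37⌋ = 6.
Step 4: Compare |C| = 5 to 6: satisfied.
The claimed |C| lies below the Hamming bound.


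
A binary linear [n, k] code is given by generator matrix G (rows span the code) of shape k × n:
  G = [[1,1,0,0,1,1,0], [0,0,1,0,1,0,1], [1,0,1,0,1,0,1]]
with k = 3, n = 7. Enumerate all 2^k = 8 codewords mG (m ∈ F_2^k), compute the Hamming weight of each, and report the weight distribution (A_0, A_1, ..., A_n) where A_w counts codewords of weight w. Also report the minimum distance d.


Weight distribution: A_0 = 1, A_1 = 1, A_3 = 2, A_4 = 3, A_5 = 1. Minimum distance d = 1.

Enumerate all 2^3 = 8 messages m ∈ F_2^3.
For each, compute codeword c = mG in F_2^7, then tally its weight.
  m = 000 → c = 0000000, weight = 0.
  m = 100 → c = 1100110, weight = 4.
  m = 010 → c = 0010101, weight = 3.
  m = 110 → c = 1110011, weight = 5.
  m = 001 → c = 1010101, weight = 4.
  m = 101 → c = 0110011, weight = 4.
  m = 011 → c = 1000000, weight = 1.
  m = 111 → c = 0100110, weight = 3.
Tally weights:
  weight 0: 1 codewords.
  weight 1: 1 codewords.
  weight 3: 2 codewords.
  weight 4: 3 codewords.
  weight 5: 1 codewords.
Minimum distance d = smallest w > 0 with A_w > 0 = 1.
Sanity: Σ A_w = 8 = 2^3 = 8 ✓.


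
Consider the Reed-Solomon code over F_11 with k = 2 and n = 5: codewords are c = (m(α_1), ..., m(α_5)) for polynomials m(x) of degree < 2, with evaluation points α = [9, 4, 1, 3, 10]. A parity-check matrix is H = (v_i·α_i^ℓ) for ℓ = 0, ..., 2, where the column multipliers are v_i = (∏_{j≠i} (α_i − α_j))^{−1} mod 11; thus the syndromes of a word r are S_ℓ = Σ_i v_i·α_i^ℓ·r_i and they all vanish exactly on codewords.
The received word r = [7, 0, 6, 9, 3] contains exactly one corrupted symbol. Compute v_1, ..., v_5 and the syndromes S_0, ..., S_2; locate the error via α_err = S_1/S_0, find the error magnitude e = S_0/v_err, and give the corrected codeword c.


S = (3, 1, 4), error at position 2, error magnitude e = 6, c = [7, 5, 6, 9, 3].

Step 1: column multipliers v_i = (∏_{j≠i}(α_i − α_j))^{−1} mod 11.
  i = 1 (α = 9): (9−4)(9−1)(9−3)(9−10) = 5·8·6·(−1) = −240 ≡ 2, so v_1 = 2^{−1} = 6 (mod 11).
  i = 2 (α = 4): (4−9)(4−1)(4−3)(4−10) = (−5)·3·1·(−6) = 90 ≡ 2, so v_2 = 2^{−1} = 6 (mod 11).
  i = 3 (α = 1): (1−9)(1−4)(1−3)(1−10) = (−8)·(−3)·(−2)·(−9) = 432 ≡ 3, so v_3 = 3^{−1} = 4 (mod 11).
  i = 4 (α = 3): (3−9)(3−4)(3−1)(3−10) = (−6)·(−1)·2·(−7) = −84 ≡ 4, so v_4 = 4^{−1} = 3 (mod 11).
  i = 5 (α = 10): (10−9)(10−4)(10−1)(10−3) = 1·6·9·7 = 378 ≡ 4, so v_5 = 4^{−1} = 3 (mod 11).
  v = [6, 6, 4, 3, 3].
Step 2: syndromes of r = [7, 0, 6, 9, 3] (all sums mod 11).
  S_0 = Σ v_i r_i = 6·7 + 6·0 + 4·6 + 3·9 + 3·3 = 102 ≡ 3.
  S_1 = Σ v_i α_i r_i = 6·9·7 + 6·4·0 + 4·1·6 + 3·3·9 + 3·10·3 = 573 ≡ 1.
  α_i^2 mod 11 = [4, 5, 1, 9, 1].
  S_2 = Σ v_i α_i^2 r_i = 6·4·7 + 6·5·0 + 4·1·6 + 3·9·9 + 3·1·3 = 444 ≡ 4.
  S = (3, 1, 4) ≠ 0, so r is not a codeword (an error is present).
Step 3: locate the error. For a single error e at position i, S_ℓ = v_i·e·α_i^ℓ, so α_err = S_1/S_0.
  S_0^{−1} = 3^{−1} = 4 (mod 11), so α_err = 1·4 = 4 ≡ 4 = α_2. Error position i = 2.
  Consistency check: S_2/S_1 = 4·1 = 4 ≡ 4 = α_err ✓ (single-error assumption holds).
Step 4: error magnitude e = S_0/v_2 = S_0·∏_{j≠2}(α_2 − α_j) = 3·2 = 6 ≡ 6 (mod 11).
Step 5: correct position 2: c_2 = r_2 − e = 0 − 6 ≡ 5 (mod 11). Hence c = [7, 5, 6, 9, 3].
  Check: interpolating c through the α_i gives m(x) = 10 + 7·x (degree < 2) with m(α_i) = c_i for every i, so c is indeed a codeword.


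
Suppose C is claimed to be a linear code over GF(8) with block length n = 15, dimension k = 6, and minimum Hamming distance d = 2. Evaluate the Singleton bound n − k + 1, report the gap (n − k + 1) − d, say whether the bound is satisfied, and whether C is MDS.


Singleton RHS = n − k + 1 = 10, slack = 8, bound satisfied, not MDS.

Singleton bound: d ≤ n − k + 1.
Here n = 15, k = 6, so n − k + 1 = 10.
Given d = 2, check d ≤ 10: YES.
Slack = (n − k + 1) − d = 8.
The code is NOT MDS (slack = 8 > 0).
Description: the claimed parameters are [15, 6, 2]_8; such a code would be non-MDS.


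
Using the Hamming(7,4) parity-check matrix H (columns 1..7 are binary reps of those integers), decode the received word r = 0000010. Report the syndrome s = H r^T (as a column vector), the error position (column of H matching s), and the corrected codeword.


s = (1, 1, 0)^T, error position = 6, corrected codeword c = 0000000

Compute s = H r^T mod 2 one row at a time:
  s_1 = 0 + 0 + 1 + 0 = 1 ≡ 1 (mod 2).
  s_2 = 0 + 0 + 1 + 0 = 1 ≡ 1 (mod 2).
  s_3 = 0 + 0 + 0 + 0 = 0 ≡ 0 (mod 2).
s = (1, 1, 0)^T — this equals column 6 of H (binary 110), so error is at position 6.
Correct: flip bit 6 of r = 0000010 to get c = 0000000.


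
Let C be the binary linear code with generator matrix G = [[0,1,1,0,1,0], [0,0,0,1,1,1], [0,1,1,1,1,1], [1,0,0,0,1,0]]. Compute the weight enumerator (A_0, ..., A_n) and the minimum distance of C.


Weight distribution: A_0 = 1, A_1 = 2, A_2 = 3, A_3 = 4, A_4 = 3, A_5 = 2, A_6 = 1. Minimum distance d = 1.

Enumerate all 2^4 = 16 messages m ∈ F_2^4.
For each, compute codeword c = mG in F_2^6, then tally its weight.
  m = 0000 → c = 000000, weight = 0.
  m = 1000 → c = 011010, weight = 3.
  m = 0100 → c = 000111, weight = 3.
  m = 1100 → c = 011101, weight = 4.
  m = 0010 → c = 011111, weight = 5.
  m = 1010 → c = 000101, weight = 2.
  m = 0110 → c = 011000, weight = 2.
  m = 1110 → c = 000010, weight = 1.
  m = 0001 → c = 100010, weight = 2.
  m = 1001 → c = 111000, weight = 3.
  m = 0101 → c = 100101, weight = 3.
  m = 1101 → c = 111111, weight = 6.
  m = 0011 → c = 111101, weight = 5.
  m = 1011 → c = 100111, weight = 4.
  m = 0111 → c = 111010, weight = 4.
  m = 1111 → c = 100000, weight = 1.
Tally weights:
  weight 0: 1 codewords.
  weight 1: 2 codewords.
  weight 2: 3 codewords.
  weight 3: 4 codewords.
  weight 4: 3 codewords.
  weight 5: 2 codewords.
  weight 6: 1 codewords.
Minimum distance d = smallest w > 0 with A_w > 0 = 1.
Sanity: Σ A_w = 16 = 2^4 = 16 ✓.


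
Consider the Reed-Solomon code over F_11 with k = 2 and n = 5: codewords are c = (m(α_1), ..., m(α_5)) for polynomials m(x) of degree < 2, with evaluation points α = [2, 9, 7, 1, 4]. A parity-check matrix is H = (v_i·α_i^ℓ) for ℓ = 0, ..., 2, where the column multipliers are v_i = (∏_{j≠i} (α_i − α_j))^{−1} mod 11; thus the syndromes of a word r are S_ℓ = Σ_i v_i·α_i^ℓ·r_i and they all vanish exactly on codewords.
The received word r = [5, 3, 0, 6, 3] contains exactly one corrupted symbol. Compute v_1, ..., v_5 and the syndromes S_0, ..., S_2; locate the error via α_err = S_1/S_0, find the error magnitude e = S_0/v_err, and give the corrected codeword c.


S = (6, 10, 2), error at position 2, error magnitude e = 5, c = [5, 9, 0, 6, 3].

Step 1: column multipliers v_i = (∏_{j≠i}(α_i − α_j))^{−1} mod 11.
  i = 1 (α = 2): (2−9)(2−7)(2−1)(2−4) = (−7)·(−5)·1·(−2) = −70 ≡ 7, so v_1 = 7^{−1} = 8 (mod 11).
  i = 2 (α = 9): (9−2)(9−7)(9−1)(9−4) = 7·2·8·5 = 560 ≡ 10, so v_2 = 10^{−1} = 10 (mod 11).
  i = 3 (α = 7): (7−2)(7−9)(7−1)(7−4) = 5·(−2)·6·3 = −180 ≡ 7, so v_3 = 7^{−1} = 8 (mod 11).
  i = 4 (α = 1): (1−2)(1−9)(1−7)(1−4) = (−1)·(−8)·(−6)·(−3) = 144 ≡ 1, so v_4 = 1^{−1} = 1 (mod 11).
  i = 5 (α = 4): (4−2)(4−9)(4−7)(4−1) = 2·(−5)·(−3)·3 = 90 ≡ 2, so v_5 = 2^{−1} = 6 (mod 11).
  v = [8, 10, 8, 1, 6].
Step 2: syndromes of r = [5, 3, 0, 6, 3] (all sums mod 11).
  S_0 = Σ v_i r_i = 8·5 + 10·3 + 8·0 + 1·6 + 6·3 = 94 ≡ 6.
  S_1 = Σ v_i α_i r_i = 8·2·5 + 10·9·3 + 8·7·0 + 1·1·6 + 6·4·3 = 428 ≡ 10.
  α_i^2 mod 11 = [4, 4, 5, 1, 5].
  S_2 = Σ v_i α_i^2 r_i = 8·4·5 + 10·4·3 + 8·5·0 + 1·1·6 + 6·5·3 = 376 ≡ 2.
  S = (6, 10, 2) ≠ 0, so r is not a codeword (an error is present).
Step 3: locate the error. For a single error e at position i, S_ℓ = v_i·e·α_i^ℓ, so α_err = S_1/S_0.
  S_0^{−1} = 6^{−1} = 2 (mod 11), so α_err = 10·2 = 20 ≡ 9 = α_2. Error position i = 2.
  Consistency check: S_2/S_1 = 2·10 = 20 ≡ 9 = α_err ✓ (single-error assumption holds).
Step 4: error magnitude e = S_0/v_2 = S_0·∏_{j≠2}(α_2 − α_j) = 6·10 = 60 ≡ 5 (mod 11).
Step 5: correct position 2: c_2 = r_2 − e = 3 − 5 ≡ 9 (mod 11). Hence c = [5, 9, 0, 6, 3].
  Check: interpolating c through the α_i gives m(x) = 7 + 10·x (degree < 2) with m(α_i) = c_i for every i, so c is indeed a codeword.


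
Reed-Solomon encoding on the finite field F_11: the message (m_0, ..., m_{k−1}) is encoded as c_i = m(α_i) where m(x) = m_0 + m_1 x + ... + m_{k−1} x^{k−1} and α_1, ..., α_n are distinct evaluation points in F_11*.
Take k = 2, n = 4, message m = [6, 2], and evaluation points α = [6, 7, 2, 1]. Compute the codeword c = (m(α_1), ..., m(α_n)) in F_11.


c = [7, 9, 10, 8]

Message polynomial: m(x) = 6 + 2·x (mod 11).
For each evaluation point α_i, compute m(α_i) mod 11:
  α_1 = 6: Horner steps 2 → 7, so m(6) = 7.
  α_2 = 7: Horner steps 2 → 9, so m(7) = 9.
  α_3 = 2: Horner steps 2 → 10, so m(2) = 10.
  α_4 = 1: Horner steps 2 → 8, so m(1) = 8.
Codeword c = [7, 9, 10, 8] ∈ F_11^4.


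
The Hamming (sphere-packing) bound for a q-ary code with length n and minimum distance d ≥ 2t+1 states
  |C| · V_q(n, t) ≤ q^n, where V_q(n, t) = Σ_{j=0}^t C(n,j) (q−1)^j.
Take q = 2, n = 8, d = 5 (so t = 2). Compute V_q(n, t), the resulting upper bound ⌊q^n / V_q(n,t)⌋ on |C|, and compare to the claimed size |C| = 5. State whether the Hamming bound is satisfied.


V_q(n, t) = 37, q^n = 256, Hamming bound = 6, |C| = 5 ≤ bound (satisfied).

Step 1: Compute V_q(n, t) = Σ_{j=0}^2 C(n, j) (q−1)^j.
  j = 0: C(8,0)·(1)^0 = 1·1 = 1.
  j = 1: C(8,1)·(1)^1 = 8·1 = 8.
  j = 2: C(8,2)·(1)^2 = 28·1 = 28.
  V_q(n, t) = 1 + 8 + 28 = 37.
Step 2: q^n = 2^8 = 256.
Step 3: Hamming bound ⌊q^n / V_q(n,t)⌋ = ⌊256/37⌋ = 6.
Step 4: Compare |C| = 5 to 6: satisfied.
The claimed |C| lies below the Hamming bound.


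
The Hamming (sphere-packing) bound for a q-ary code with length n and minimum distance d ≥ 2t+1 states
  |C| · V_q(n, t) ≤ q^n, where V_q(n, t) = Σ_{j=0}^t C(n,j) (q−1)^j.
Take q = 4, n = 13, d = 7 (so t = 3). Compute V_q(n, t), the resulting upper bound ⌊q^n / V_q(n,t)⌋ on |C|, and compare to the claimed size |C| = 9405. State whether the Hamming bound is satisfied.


V_q(n, t) = 8464, q^n = 67108864, Hamming bound = 7928, |C| = 9405 > bound (violated).

Step 1: Compute V_q(n, t) = Σ_{j=0}^3 C(n, j) (q−1)^j.
  j = 0: C(13,0)·(3)^0 = 1·1 = 1.
  j = 1: C(13,1)·(3)^1 = 13·3 = 39.
  j = 2: C(13,2)·(3)^2 = 78·9 = 702.
  j = 3: C(13,3)·(3)^3 = 286·27 = 7722.
  V_q(n, t) = 1 + 39 + 702 + 7722 = 8464.
Step 2: q^n = 4^13 = 67108864.
Step 3: Hamming bound ⌊q^n / V_q(n,t)⌋ = ⌊67108864/8464⌋ = 7928.
Step 4: Compare |C| = 9405 to 7928: violated.
The claimed |C| lies above the Hamming bound, so no 4-ary code of length 13 with d ≥ 7 can have 9405 codewords.


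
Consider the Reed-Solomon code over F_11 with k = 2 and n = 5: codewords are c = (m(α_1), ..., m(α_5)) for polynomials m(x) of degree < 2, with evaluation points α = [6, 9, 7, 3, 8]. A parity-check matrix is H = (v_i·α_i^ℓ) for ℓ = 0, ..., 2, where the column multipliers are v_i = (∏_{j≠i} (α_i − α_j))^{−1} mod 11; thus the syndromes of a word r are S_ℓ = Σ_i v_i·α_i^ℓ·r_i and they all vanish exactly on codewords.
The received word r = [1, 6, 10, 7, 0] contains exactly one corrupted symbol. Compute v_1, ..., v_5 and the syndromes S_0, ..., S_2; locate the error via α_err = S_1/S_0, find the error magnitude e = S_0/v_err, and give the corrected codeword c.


S = (3, 2, 5), error at position 5, error magnitude e = 3, c = [1, 6, 10, 7, 8].

Step 1: column multipliers v_i = (∏_{j≠i}(α_i − α_j))^{−1} mod 11.
  i = 1 (α = 6): (6−9)(6−7)(6−3)(6−8) = (−3)·(−1)·3·(−2) = −18 ≡ 4, so v_1 = 4^{−1} = 3 (mod 11).
  i = 2 (α = 9): (9−6)(9−7)(9−3)(9−8) = 3·2·6·1 = 36 ≡ 3, so v_2 = 3^{−1} = 4 (mod 11).
  i = 3 (α = 7): (7−6)(7−9)(7−3)(7−8) = 1·(−2)·4·(−1) = 8 ≡ 8, so v_3 = 8^{−1} = 7 (mod 11).
  i = 4 (α = 3): (3−6)(3−9)(3−7)(3−8) = (−3)·(−6)·(−4)·(−5) = 360 ≡ 8, so v_4 = 8^{−1} = 7 (mod 11).
  i = 5 (α = 8): (8−6)(8−9)(8−7)(8−3) = 2·(−1)·1·5 = −10 ≡ 1, so v_5 = 1^{−1} = 1 (mod 11).
  v = [3, 4, 7, 7, 1].
Step 2: syndromes of r = [1, 6, 10, 7, 0] (all sums mod 11).
  S_0 = Σ v_i r_i = 3·1 + 4·6 + 7·10 + 7·7 + 1·0 = 146 ≡ 3.
  S_1 = Σ v_i α_i r_i = 3·6·1 + 4·9·6 + 7·7·10 + 7·3·7 + 1·8·0 = 871 ≡ 2.
  α_i^2 mod 11 = [3, 4, 5, 9, 9].
  S_2 = Σ v_i α_i^2 r_i = 3·3·1 + 4·4·6 + 7·5·10 + 7·9·7 + 1·9·0 = 896 ≡ 5.
  S = (3, 2, 5) ≠ 0, so r is not a codeword (an error is present).
Step 3: locate the error. For a single error e at position i, S_ℓ = v_i·e·α_i^ℓ, so α_err = S_1/S_0.
  S_0^{−1} = 3^{−1} = 4 (mod 11), so α_err = 2·4 = 8 ≡ 8 = α_5. Error position i = 5.
  Consistency check: S_2/S_1 = 5·6 = 30 ≡ 8 = α_err ✓ (single-error assumption holds).
Step 4: error magnitude e = S_0/v_5 = S_0·∏_{j≠5}(α_5 − α_j) = 3·1 = 3 ≡ 3 (mod 11).
Step 5: correct position 5: c_5 = r_5 − e = 0 − 3 ≡ 8 (mod 11). Hence c = [1, 6, 10, 7, 8].
  Check: interpolating c through the α_i gives m(x) = 2 + 9·x (degree < 2) with m(α_i) = c_i for every i, so c is indeed a codeword.


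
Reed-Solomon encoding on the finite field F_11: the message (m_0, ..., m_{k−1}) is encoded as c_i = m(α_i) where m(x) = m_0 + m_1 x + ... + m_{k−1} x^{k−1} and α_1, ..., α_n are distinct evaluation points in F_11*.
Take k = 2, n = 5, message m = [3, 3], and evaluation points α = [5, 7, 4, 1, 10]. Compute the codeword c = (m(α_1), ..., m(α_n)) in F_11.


c = [7, 2, 4, 6, 0]

Message polynomial: m(x) = 3 + 3·x (mod 11).
For each evaluation point α_i, compute m(α_i) mod 11:
  α_1 = 5: Horner steps 3 → 7, so m(5) = 7.
  α_2 = 7: Horner steps 3 → 2, so m(7) = 2.
  α_3 = 4: Horner steps 3 → 4, so m(4) = 4.
  α_4 = 1: Horner steps 3 → 6, so m(1) = 6.
  α_5 = 10: Horner steps 3 → 0, so m(10) = 0.
Codeword c = [7, 2, 4, 6, 0] ∈ F_11^5.


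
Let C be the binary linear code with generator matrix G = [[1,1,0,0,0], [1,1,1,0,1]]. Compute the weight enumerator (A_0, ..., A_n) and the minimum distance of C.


Weight distribution: A_0 = 1, A_2 = 2, A_4 = 1. Minimum distance d = 2.

Enumerate all 2^2 = 4 messages m ∈ F_2^2.
For each, compute codeword c = mG in F_2^5, then tally its weight.
  m = 00 → c = 00000, weight = 0.
  m = 10 → c = 11000, weight = 2.
  m = 01 → c = 11101, weight = 4.
  m = 11 → c = 00101, weight = 2.
Tally weights:
  weight 0: 1 codewords.
  weight 2: 2 codewords.
  weight 4: 1 codewords.
Minimum distance d = smallest w > 0 with A_w > 0 = 2.
Sanity: Σ A_w = 4 = 2^2 = 4 ✓.


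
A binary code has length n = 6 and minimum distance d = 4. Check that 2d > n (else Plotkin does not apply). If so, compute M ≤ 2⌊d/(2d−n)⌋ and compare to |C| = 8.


Plotkin bound M ≤ 4; given |C| = 8 > bound (violated).

Check applicability: 2d = 8, n = 6.
2d − n = 2 > 0, so Plotkin applies.
Compute d/(2d−n) = 4/2 ≈ 2.0000.
⌊d/(2d−n)⌋ = 2.
Plotkin bound: M ≤ 2·2 = 4.
Given |C| = 8, check: VIOLATED.
This |C| is above the Plotkin bound, so no binary code with n = 6, d = 4 and 8 codewords exists.


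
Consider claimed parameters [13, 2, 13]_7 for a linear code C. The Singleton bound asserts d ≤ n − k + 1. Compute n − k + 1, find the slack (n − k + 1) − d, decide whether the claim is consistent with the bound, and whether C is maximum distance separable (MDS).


Singleton RHS = n − k + 1 = 12, slack = -1, bound violated (no such code; not MDS).

Singleton bound: d ≤ n − k + 1.
Here n = 13, k = 2, so n − k + 1 = 12.
Given d = 13, check d ≤ 12: NO.
Slack = (n − k + 1) − d = -1.
The slack is negative: d = 13 exceeds n − k + 1 = 12 by 1, so the Singleton bound is violated and no linear [13, 2, 13]_7 code can exist. In particular it is not MDS (MDS requires d = n − k + 1 exactly).
Description: the claimed parameters are [13, 2, 13]_7; such a code would be impossible (violates the Singleton bound).


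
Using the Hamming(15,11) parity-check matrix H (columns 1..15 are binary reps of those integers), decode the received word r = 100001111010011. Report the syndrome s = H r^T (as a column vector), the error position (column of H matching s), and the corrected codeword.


s = (1, 0, 1, 1)^T, error position = 11, corrected codeword c = 100001111000011

Compute s = H r^T mod 2 one row at a time:
  s_1 = 1 + 1 + 0 + 1 + 0 + 0 + 1 + 1 = 5 ≡ 1 (mod 2).
  s_2 = 0 + 0 + 1 + 1 + 0 + 0 + 1 + 1 = 4 ≡ 0 (mod 2).
  s_3 = 0 + 0 + 1 + 1 + 0 + 1 + 1 + 1 = 5 ≡ 1 (mod 2).
  s_4 = 1 + 0 + 0 + 1 + 1 + 1 + 0 + 1 = 5 ≡ 1 (mod 2).
s = (1, 0, 1, 1)^T — this equals column 11 of H (binary 1011), so error is at position 11.
Correct: flip bit 11 of r = 100001111010011 to get c = 100001111000011.


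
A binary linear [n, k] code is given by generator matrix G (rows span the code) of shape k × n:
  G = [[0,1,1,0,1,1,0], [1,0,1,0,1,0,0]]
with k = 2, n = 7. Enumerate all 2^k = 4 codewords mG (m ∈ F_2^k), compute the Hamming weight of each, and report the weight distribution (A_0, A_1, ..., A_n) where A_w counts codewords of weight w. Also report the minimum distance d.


Weight distribution: A_0 = 1, A_3 = 2, A_4 = 1. Minimum distance d = 3.

Enumerate all 2^2 = 4 messages m ∈ F_2^2.
For each, compute codeword c = mG in F_2^7, then tally its weight.
  m = 00 → c = 0000000, weight = 0.
  m = 10 → c = 0110110, weight = 4.
  m = 01 → c = 1010100, weight = 3.
  m = 11 → c = 1100010, weight = 3.
Tally weights:
  weight 0: 1 codewords.
  weight 3: 2 codewords.
  weight 4: 1 codewords.
Minimum distance d = smallest w > 0 with A_w > 0 = 3.
Sanity: Σ A_w = 4 = 2^2 = 4 ✓.


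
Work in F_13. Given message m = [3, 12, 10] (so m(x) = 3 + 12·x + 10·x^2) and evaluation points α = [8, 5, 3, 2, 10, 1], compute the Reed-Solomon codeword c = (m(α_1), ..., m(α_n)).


c = [11, 1, 12, 2, 5, 12]

Message polynomial: m(x) = 3 + 12·x + 10·x^2 (mod 13).
For each evaluation point α_i, compute m(α_i) mod 13:
  α_1 = 8: Horner steps 10 → 1 → 11, so m(8) = 11.
  α_2 = 5: Horner steps 10 → 10 → 1, so m(5) = 1.
  α_3 = 3: Horner steps 10 → 3 → 12, so m(3) = 12.
  α_4 = 2: Horner steps 10 → 6 → 2, so m(2) = 2.
  α_5 = 10: Horner steps 10 → 8 → 5, so m(10) = 5.
  α_6 = 1: Horner steps 10 → 9 → 12, so m(1) = 12.
Codeword c = [11, 1, 12, 2, 5, 12] ∈ F_13^6.


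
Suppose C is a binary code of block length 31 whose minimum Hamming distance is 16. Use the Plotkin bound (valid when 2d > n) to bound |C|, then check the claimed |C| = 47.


Plotkin bound M ≤ 32; given |C| = 47 > bound (violated).

Check applicability: 2d = 32, n = 31.
2d − n = 1 > 0, so Plotkin applies.
Compute d/(2d−n) = 16/1 ≈ 16.0000.
⌊d/(2d−n)⌋ = 16.
Plotkin bound: M ≤ 2·16 = 32.
Given |C| = 47, check: VIOLATED.
This |C| is above the Plotkin bound, so no binary code with n = 31, d = 16 and 47 codewords exists.


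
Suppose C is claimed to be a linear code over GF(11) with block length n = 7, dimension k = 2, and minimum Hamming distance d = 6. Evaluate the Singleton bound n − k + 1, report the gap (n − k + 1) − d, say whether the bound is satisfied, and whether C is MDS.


Singleton RHS = n − k + 1 = 6, slack = 0, bound satisfied, MDS.

Singleton bound: d ≤ n − k + 1.
Here n = 7, k = 2, so n − k + 1 = 6.
Given d = 6, check d ≤ 6: YES.
Slack = (n − k + 1) − d = 0.
The code is MDS (slack = 0).
Description: the claimed parameters are [7, 2, 6]_11; such a code would be MDS (meets Singleton bound).


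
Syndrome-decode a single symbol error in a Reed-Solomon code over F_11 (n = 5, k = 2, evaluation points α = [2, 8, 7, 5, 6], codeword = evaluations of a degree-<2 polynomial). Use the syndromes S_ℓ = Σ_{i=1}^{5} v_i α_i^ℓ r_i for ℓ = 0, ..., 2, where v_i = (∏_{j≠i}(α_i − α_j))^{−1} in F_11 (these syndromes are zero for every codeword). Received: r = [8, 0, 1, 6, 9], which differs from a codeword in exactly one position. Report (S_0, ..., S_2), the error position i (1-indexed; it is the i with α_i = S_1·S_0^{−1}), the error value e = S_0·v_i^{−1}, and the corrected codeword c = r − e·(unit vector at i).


S = (6, 4, 10), error at position 2, error magnitude e = 7, c = [8, 4, 1, 6, 9].

Step 1: column multipliers v_i = (∏_{j≠i}(α_i − α_j))^{−1} mod 11.
  i = 1 (α = 2): (2−8)(2−7)(2−5)(2−6) = (−6)·(−5)·(−3)·(−4) = 360 ≡ 8, so v_1 = 8^{−1} = 7 (mod 11).
  i = 2 (α = 8): (8−2)(8−7)(8−5)(8−6) = 6·1·3·2 = 36 ≡ 3, so v_2 = 3^{−1} = 4 (mod 11).
  i = 3 (α = 7): (7−2)(7−8)(7−5)(7−6) = 5·(−1)·2·1 = −10 ≡ 1, so v_3 = 1^{−1} = 1 (mod 11).
  i = 4 (α = 5): (5−2)(5−8)(5−7)(5−6) = 3·(−3)·(−2)·(−1) = −18 ≡ 4, so v_4 = 4^{−1} = 3 (mod 11).
  i = 5 (α = 6): (6−2)(6−8)(6−7)(6−5) = 4·(−2)·(−1)·1 = 8 ≡ 8, so v_5 = 8^{−1} = 7 (mod 11).
  v = [7, 4, 1, 3, 7].
Step 2: syndromes of r = [8, 0, 1, 6, 9] (all sums mod 11).
  S_0 = Σ v_i r_i = 7·8 + 4·0 + 1·1 + 3·6 + 7·9 = 138 ≡ 6.
  S_1 = Σ v_i α_i r_i = 7·2·8 + 4·8·0 + 1·7·1 + 3·5·6 + 7·6·9 = 587 ≡ 4.
  α_i^2 mod 11 = [4, 9, 5, 3, 3].
  S_2 = Σ v_i α_i^2 r_i = 7·4·8 + 4·9·0 + 1·5·1 + 3·3·6 + 7·3·9 = 472 ≡ 10.
  S = (6, 4, 10) ≠ 0, so r is not a codeword (an error is present).
Step 3: locate the error. For a single error e at position i, S_ℓ = v_i·e·α_i^ℓ, so α_err = S_1/S_0.
  S_0^{−1} = 6^{−1} = 2 (mod 11), so α_err = 4·2 = 8 ≡ 8 = α_2. Error position i = 2.
  Consistency check: S_2/S_1 = 10·3 = 30 ≡ 8 = α_err ✓ (single-error assumption holds).
Step 4: error magnitude e = S_0/v_2 = S_0·∏_{j≠2}(α_2 − α_j) = 6·3 = 18 ≡ 7 (mod 11).
Step 5: correct position 2: c_2 = r_2 − e = 0 − 7 ≡ 4 (mod 11). Hence c = [8, 4, 1, 6, 9].
  Check: interpolating c through the α_i gives m(x) = 2 + 3·x (degree < 2) with m(α_i) = c_i for every i, so c is indeed a codeword.


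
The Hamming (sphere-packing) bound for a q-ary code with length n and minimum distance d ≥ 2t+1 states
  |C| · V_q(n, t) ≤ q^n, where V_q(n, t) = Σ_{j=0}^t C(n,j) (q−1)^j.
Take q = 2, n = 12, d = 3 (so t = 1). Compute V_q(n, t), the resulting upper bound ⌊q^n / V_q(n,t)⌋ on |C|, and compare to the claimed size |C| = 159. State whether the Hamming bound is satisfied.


V_q(n, t) = 13, q^n = 4096, Hamming bound = 315, |C| = 159 ≤ bound (satisfied).

Step 1: Compute V_q(n, t) = Σ_{j=0}^1 C(n, j) (q−1)^j.
  j = 0: C(12,0)·(1)^0 = 1·1 = 1.
  j = 1: C(12,1)·(1)^1 = 12·1 = 12.
  V_q(n, t) = 1 + 12 = 13.
Step 2: q^n = 2^12 = 4096.
Step 3: Hamming bound ⌊q^n / V_q(n,t)⌋ = ⌊4096/13⌋ = 315.
Step 4: Compare |C| = 159 to 315: satisfied.
The claimed |C| lies below the Hamming bound.


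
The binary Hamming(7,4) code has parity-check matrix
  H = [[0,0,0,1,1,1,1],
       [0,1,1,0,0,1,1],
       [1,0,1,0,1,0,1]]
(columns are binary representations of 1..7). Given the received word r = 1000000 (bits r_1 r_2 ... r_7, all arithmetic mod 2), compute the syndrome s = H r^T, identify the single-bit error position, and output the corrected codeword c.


s = (0, 0, 1)^T, error position = 1, corrected codeword c = 0000000

Compute s = H r^T mod 2 one row at a time:
  s_1 = 0 + 0 + 0 + 0 = 0 ≡ 0 (mod 2).
  s_2 = 0 + 0 + 0 + 0 = 0 ≡ 0 (mod 2).
  s_3 = 1 + 0 + 0 + 0 = 1 ≡ 1 (mod 2).
s = (0, 0, 1)^T — this equals column 1 of H (binary 001), so error is at position 1.
Correct: flip bit 1 of r = 1000000 to get c = 0000000.


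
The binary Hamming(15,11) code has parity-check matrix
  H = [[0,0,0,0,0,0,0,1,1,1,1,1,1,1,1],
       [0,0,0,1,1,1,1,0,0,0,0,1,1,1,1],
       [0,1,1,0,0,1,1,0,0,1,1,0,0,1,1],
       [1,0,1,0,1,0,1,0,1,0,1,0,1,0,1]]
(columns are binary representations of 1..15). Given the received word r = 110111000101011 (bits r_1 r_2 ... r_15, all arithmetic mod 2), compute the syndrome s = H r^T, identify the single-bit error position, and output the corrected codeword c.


s = (0, 0, 1, 1)^T, error position = 3, corrected codeword c = 111111000101011

Compute s = H r^T mod 2 one row at a time:
  s_1 = 0 + 0 + 1 + 0 + 1 + 0 + 1 + 1 = 4 ≡ 0 (mod 2).
  s_2 = 1 + 1 + 1 + 0 + 1 + 0 + 1 + 1 = 6 ≡ 0 (mod 2).
  s_3 = 1 + 0 + 1 + 0 + 1 + 0 + 1 + 1 = 5 ≡ 1 (mod 2).
  s_4 = 1 + 0 + 1 + 0 + 0 + 0 + 0 + 1 = 3 ≡ 1 (mod 2).
s = (0, 0, 1, 1)^T — this equals column 3 of H (binary 0011), so error is at position 3.
Correct: flip bit 3 of r = 110111000101011 to get c = 111111000101011.


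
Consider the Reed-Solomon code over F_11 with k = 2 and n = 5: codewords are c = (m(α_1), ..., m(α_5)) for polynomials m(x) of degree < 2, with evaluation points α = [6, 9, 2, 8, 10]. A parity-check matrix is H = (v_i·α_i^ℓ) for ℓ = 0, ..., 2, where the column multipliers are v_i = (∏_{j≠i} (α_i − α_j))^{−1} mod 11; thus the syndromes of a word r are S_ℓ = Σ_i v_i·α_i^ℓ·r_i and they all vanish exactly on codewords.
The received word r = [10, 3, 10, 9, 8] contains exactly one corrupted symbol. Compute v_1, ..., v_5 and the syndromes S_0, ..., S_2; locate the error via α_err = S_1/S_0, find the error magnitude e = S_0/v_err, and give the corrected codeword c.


S = (10, 9, 7), error at position 3, error magnitude e = 9, c = [10, 3, 1, 9, 8].

Step 1: column multipliers v_i = (∏_{j≠i}(α_i − α_j))^{−1} mod 11.
  i = 1 (α = 6): (6−9)(6−2)(6−8)(6−10) = (−3)·4·(−2)·(−4) = −96 ≡ 3, so v_1 = 3^{−1} = 4 (mod 11).
  i = 2 (α = 9): (9−6)(9−2)(9−8)(9−10) = 3·7·1·(−1) = −21 ≡ 1, so v_2 = 1^{−1} = 1 (mod 11).
  i = 3 (α = 2): (2−6)(2−9)(2−8)(2−10) = (−4)·(−7)·(−6)·(−8) = 1344 ≡ 2, so v_3 = 2^{−1} = 6 (mod 11).
  i = 4 (α = 8): (8−6)(8−9)(8−2)(8−10) = 2·(−1)·6·(−2) = 24 ≡ 2, so v_4 = 2^{−1} = 6 (mod 11).
  i = 5 (α = 10): (10−6)(10−9)(10−2)(10−8) = 4·1·8·2 = 64 ≡ 9, so v_5 = 9^{−1} = 5 (mod 11).
  v = [4, 1, 6, 6, 5].
Step 2: syndromes of r = [10, 3, 10, 9, 8] (all sums mod 11).
  S_0 = Σ v_i r_i = 4·10 + 1·3 + 6·10 + 6·9 + 5·8 = 197 ≡ 10.
  S_1 = Σ v_i α_i r_i = 4·6·10 + 1·9·3 + 6·2·10 + 6·8·9 + 5·10·8 = 1219 ≡ 9.
  α_i^2 mod 11 = [3, 4, 4, 9, 1].
  S_2 = Σ v_i α_i^2 r_i = 4·3·10 + 1·4·3 + 6·4·10 + 6·9·9 + 5·1·8 = 898 ≡ 7.
  S = (10, 9, 7) ≠ 0, so r is not a codeword (an error is present).
Step 3: locate the error. For a single error e at position i, S_ℓ = v_i·e·α_i^ℓ, so α_err = S_1/S_0.
  S_0^{−1} = 10^{−1} = 10 (mod 11), so α_err = 9·10 = 90 ≡ 2 = α_3. Error position i = 3.
  Consistency check: S_2/S_1 = 7·5 = 35 ≡ 2 = α_err ✓ (single-error assumption holds).
Step 4: error magnitude e = S_0/v_3 = S_0·∏_{j≠3}(α_3 − α_j) = 10·2 = 20 ≡ 9 (mod 11).
Step 5: correct position 3: c_3 = r_3 − e = 10 − 9 ≡ 1 (mod 11). Hence c = [10, 3, 1, 9, 8].
  Check: interpolating c through the α_i gives m(x) = 2 + 5·x (degree < 2) with m(α_i) = c_i for every i, so c is indeed a codeword.


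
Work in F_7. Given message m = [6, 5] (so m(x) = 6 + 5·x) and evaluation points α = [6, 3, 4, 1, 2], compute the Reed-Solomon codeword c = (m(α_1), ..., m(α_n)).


c = [1, 0, 5, 4, 2]

Message polynomial: m(x) = 6 + 5·x (mod 7).
For each evaluation point α_i, compute m(α_i) mod 7:
  α_1 = 6: Horner steps 5 → 1, so m(6) = 1.
  α_2 = 3: Horner steps 5 → 0, so m(3) = 0.
  α_3 = 4: Horner steps 5 → 5, so m(4) = 5.
  α_4 = 1: Horner steps 5 → 4, so m(1) = 4.
  α_5 = 2: Horner steps 5 → 2, so m(2) = 2.
Codeword c = [1, 0, 5, 4, 2] ∈ F_7^5.


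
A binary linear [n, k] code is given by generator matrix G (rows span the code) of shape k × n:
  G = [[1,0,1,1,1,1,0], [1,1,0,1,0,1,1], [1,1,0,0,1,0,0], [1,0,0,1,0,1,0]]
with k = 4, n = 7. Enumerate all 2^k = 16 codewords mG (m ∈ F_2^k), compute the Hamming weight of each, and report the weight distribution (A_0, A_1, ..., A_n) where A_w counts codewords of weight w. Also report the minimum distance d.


Weight distribution: A_0 = 1, A_2 = 2, A_3 = 5, A_4 = 5, A_5 = 2, A_7 = 1. Minimum distance d = 2.

Enumerate all 2^4 = 16 messages m ∈ F_2^4.
For each, compute codeword c = mG in F_2^7, then tally its weight.
  m = 0000 → c = 0000000, weight = 0.
  m = 1000 → c = 1011110, weight = 5.
  m = 0100 → c = 1101011, weight = 5.
  m = 1100 → c = 0110101, weight = 4.
  m = 0010 → c = 1100100, weight = 3.
  m = 1010 → c = 0111010, weight = 4.
  m = 0110 → c = 0001111, weight = 4.
  m = 1110 → c = 1010001, weight = 3.
  m = 0001 → c = 1001010, weight = 3.
  m = 1001 → c = 0010100, weight = 2.
  m = 0101 → c = 0100001, weight = 2.
  m = 1101 → c = 1111111, weight = 7.
  m = 0011 → c = 0101110, weight = 4.
  m = 1011 → c = 1110000, weight = 3.
  m = 0111 → c = 1000101, weight = 3.
  m = 1111 → c = 0011011, weight = 4.
Tally weights:
  weight 0: 1 codewords.
  weight 2: 2 codewords.
  weight 3: 5 codewords.
  weight 4: 5 codewords.
  weight 5: 2 codewords.
  weight 7: 1 codewords.
Minimum distance d = smallest w > 0 with A_w > 0 = 2.
Sanity: Σ A_w = 16 = 2^4 = 16 ✓.


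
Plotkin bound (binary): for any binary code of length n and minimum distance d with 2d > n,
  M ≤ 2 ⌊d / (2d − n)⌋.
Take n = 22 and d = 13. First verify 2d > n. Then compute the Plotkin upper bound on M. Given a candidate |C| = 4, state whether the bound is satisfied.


Plotkin bound M ≤ 6; given |C| = 4 ≤ bound (satisfied).

Check applicability: 2d = 26, n = 22.
2d − n = 4 > 0, so Plotkin applies.
Compute d/(2d−n) = 13/4 ≈ 3.2500.
⌊d/(2d−n)⌋ = 3.
Plotkin bound: M ≤ 2·3 = 6.
Given |C| = 4, check: satisfied.
This |C| is below the Plotkin bound.


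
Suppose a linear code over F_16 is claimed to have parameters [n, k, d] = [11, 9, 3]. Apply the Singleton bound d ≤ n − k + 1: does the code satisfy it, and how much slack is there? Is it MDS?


Singleton RHS = n − k + 1 = 3, slack = 0, bound satisfied, MDS.

Singleton bound: d ≤ n − k + 1.
Here n = 11, k = 9, so n − k + 1 = 3.
Given d = 3, check d ≤ 3: YES.
Slack = (n − k + 1) − d = 0.
The code is MDS (slack = 0).
Description: the claimed parameters are [11, 9, 3]_16; such a code would be MDS (meets Singleton bound).


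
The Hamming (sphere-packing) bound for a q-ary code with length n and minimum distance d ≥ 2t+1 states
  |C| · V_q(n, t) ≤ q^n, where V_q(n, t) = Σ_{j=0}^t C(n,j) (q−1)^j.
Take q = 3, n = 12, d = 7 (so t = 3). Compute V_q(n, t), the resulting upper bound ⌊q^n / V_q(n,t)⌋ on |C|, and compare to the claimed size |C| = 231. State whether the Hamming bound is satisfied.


V_q(n, t) = 2049, q^n = 531441, Hamming bound = 259, |C| = 231 ≤ bound (satisfied).

Step 1: Compute V_q(n, t) = Σ_{j=0}^3 C(n, j) (q−1)^j.
  j = 0: C(12,0)·(2)^0 = 1·1 = 1.
  j = 1: C(12,1)·(2)^1 = 12·2 = 24.
  j = 2: C(12,2)·(2)^2 = 66·4 = 264.
  j = 3: C(12,3)·(2)^3 = 220·8 = 1760.
  V_q(n, t) = 1 + 24 + 264 + 1760 = 2049.
Step 2: q^n = 3^12 = 531441.
Step 3: Hamming bound ⌊q^n / V_q(n,t)⌋ = ⌊531441/2049⌋ = 259.
Step 4: Compare |C| = 231 to 259: satisfied.
The claimed |C| lies below the Hamming bound.


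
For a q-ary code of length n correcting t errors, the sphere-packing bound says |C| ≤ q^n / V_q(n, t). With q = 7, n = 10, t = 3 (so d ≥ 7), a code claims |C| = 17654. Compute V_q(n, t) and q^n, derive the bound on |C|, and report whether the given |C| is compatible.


V_q(n, t) = 27601, q^n = 282475249, Hamming bound = 10234, |C| = 17654 > bound (violated).

Step 1: Compute V_q(n, t) = Σ_{j=0}^3 C(n, j) (q−1)^j.
  j = 0: C(10,0)·(6)^0 = 1·1 = 1.
  j = 1: C(10,1)·(6)^1 = 10·6 = 60.
  j = 2: C(10,2)·(6)^2 = 45·36 = 1620.
  j = 3: C(10,3)·(6)^3 = 120·216 = 25920.
  V_q(n, t) = 1 + 60 + 1620 + 25920 = 27601.
Step 2: q^n = 7^10 = 282475249.
Step 3: Hamming bound ⌊q^n / V_q(n,t)⌋ = ⌊282475249/27601⌋ = 10234.
Step 4: Compare |C| = 17654 to 10234: violated.
The claimed |C| lies above the Hamming bound, so no 7-ary code of length 10 with d ≥ 7 can have 17654 codewords.


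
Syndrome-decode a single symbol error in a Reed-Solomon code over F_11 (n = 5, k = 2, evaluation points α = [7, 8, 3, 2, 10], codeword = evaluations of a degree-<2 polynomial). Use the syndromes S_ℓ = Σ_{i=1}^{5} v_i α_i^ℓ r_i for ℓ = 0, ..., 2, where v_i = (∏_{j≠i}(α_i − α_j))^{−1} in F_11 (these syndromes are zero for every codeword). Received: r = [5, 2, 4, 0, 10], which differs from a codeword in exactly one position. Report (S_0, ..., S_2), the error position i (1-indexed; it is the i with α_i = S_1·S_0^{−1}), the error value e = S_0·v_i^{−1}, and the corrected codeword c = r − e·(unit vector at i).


S = (8, 1, 7), error at position 1, error magnitude e = 7, c = [9, 2, 4, 0, 10].

Step 1: column multipliers v_i = (∏_{j≠i}(α_i − α_j))^{−1} mod 11.
  i = 1 (α = 7): (7−8)(7−3)(7−2)(7−10) = (−1)·4·5·(−3) = 60 ≡ 5, so v_1 = 5^{−1} = 9 (mod 11).
  i = 2 (α = 8): (8−7)(8−3)(8−2)(8−10) = 1·5·6·(−2) = −60 ≡ 6, so v_2 = 6^{−1} = 2 (mod 11).
  i = 3 (α = 3): (3−7)(3−8)(3−2)(3−10) = (−4)·(−5)·1·(−7) = −140 ≡ 3, so v_3 = 3^{−1} = 4 (mod 11).
  i = 4 (α = 2): (2−7)(2−8)(2−3)(2−10) = (−5)·(−6)·(−1)·(−8) = 240 ≡ 9, so v_4 = 9^{−1} = 5 (mod 11).
  i = 5 (α = 10): (10−7)(10−8)(10−3)(10−2) = 3·2·7·8 = 336 ≡ 6, so v_5 = 6^{−1} = 2 (mod 11).
  v = [9, 2, 4, 5, 2].
Step 2: syndromes of r = [5, 2, 4, 0, 10] (all sums mod 11).
  S_0 = Σ v_i r_i = 9·5 + 2·2 + 4·4 + 5·0 + 2·10 = 85 ≡ 8.
  S_1 = Σ v_i α_i r_i = 9·7·5 + 2·8·2 + 4·3·4 + 5·2·0 + 2·10·10 = 595 ≡ 1.
  α_i^2 mod 11 = [5, 9, 9, 4, 1].
  S_2 = Σ v_i α_i^2 r_i = 9·5·5 + 2·9·2 + 4·9·4 + 5·4·0 + 2·1·10 = 425 ≡ 7.
  S = (8, 1, 7) ≠ 0, so r is not a codeword (an error is present).
Step 3: locate the error. For a single error e at position i, S_ℓ = v_i·e·α_i^ℓ, so α_err = S_1/S_0.
  S_0^{−1} = 8^{−1} = 7 (mod 11), so α_err = 1·7 = 7 ≡ 7 = α_1. Error position i = 1.
  Consistency check: S_2/S_1 = 7·1 = 7 ≡ 7 = α_err ✓ (single-error assumption holds).
Step 4: error magnitude e = S_0/v_1 = S_0·∏_{j≠1}(α_1 − α_j) = 8·5 = 40 ≡ 7 (mod 11).
Step 5: correct position 1: c_1 = r_1 − e = 5 − 7 ≡ 9 (mod 11). Hence c = [9, 2, 4, 0, 10].
  Check: interpolating c through the α_i gives m(x) = 3 + 4·x (degree < 2) with m(α_i) = c_i for every i, so c is indeed a codeword.


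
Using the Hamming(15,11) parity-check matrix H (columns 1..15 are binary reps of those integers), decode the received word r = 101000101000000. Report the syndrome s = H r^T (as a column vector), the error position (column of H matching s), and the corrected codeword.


s = (1, 1, 0, 0)^T, error position = 12, corrected codeword c = 101000101001000

Compute s = H r^T mod 2 one row at a time:
  s_1 = 0 + 1 + 0 + 0 + 0 + 0 + 0 + 0 = 1 ≡ 1 (mod 2).
  s_2 = 0 + 0 + 0 + 1 + 0 + 0 + 0 + 0 = 1 ≡ 1 (mod 2).
  s_3 = 0 + 1 + 0 + 1 + 0 + 0 + 0 + 0 = 2 ≡ 0 (mod 2).
  s_4 = 1 + 1 + 0 + 1 + 1 + 0 + 0 + 0 = 4 ≡ 0 (mod 2).
s = (1, 1, 0, 0)^T — this equals column 12 of H (binary 1100), so error is at position 12.
Correct: flip bit 12 of r = 101000101000000 to get c = 101000101001000.


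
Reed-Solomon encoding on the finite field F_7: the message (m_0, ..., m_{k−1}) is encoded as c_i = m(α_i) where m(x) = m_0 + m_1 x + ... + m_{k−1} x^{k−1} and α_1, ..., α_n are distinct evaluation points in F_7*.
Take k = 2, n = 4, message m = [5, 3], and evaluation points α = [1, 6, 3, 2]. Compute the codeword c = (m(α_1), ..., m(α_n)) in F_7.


c = [1, 2, 0, 4]

Message polynomial: m(x) = 5 + 3·x (mod 7).
For each evaluation point α_i, compute m(α_i) mod 7:
  α_1 = 1: Horner steps 3 → 1, so m(1) = 1.
  α_2 = 6: Horner steps 3 → 2, so m(6) = 2.
  α_3 = 3: Horner steps 3 → 0, so m(3) = 0.
  α_4 = 2: Horner steps 3 → 4, so m(2) = 4.
Codeword c = [1, 2, 0, 4] ∈ F_7^4.


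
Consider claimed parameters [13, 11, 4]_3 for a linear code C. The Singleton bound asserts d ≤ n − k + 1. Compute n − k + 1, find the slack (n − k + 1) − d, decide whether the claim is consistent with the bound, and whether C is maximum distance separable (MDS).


Singleton RHS = n − k + 1 = 3, slack = -1, bound violated (no such code; not MDS).

Singleton bound: d ≤ n − k + 1.
Here n = 13, k = 11, so n − k + 1 = 3.
Given d = 4, check d ≤ 3: NO.
Slack = (n − k + 1) − d = -1.
The slack is negative: d = 4 exceeds n − k + 1 = 3 by 1, so the Singleton bound is violated and no linear [13, 11, 4]_3 code can exist. In particular it is not MDS (MDS requires d = n − k + 1 exactly).
Description: the claimed parameters are [13, 11, 4]_3; such a code would be impossible (violates the Singleton bound).


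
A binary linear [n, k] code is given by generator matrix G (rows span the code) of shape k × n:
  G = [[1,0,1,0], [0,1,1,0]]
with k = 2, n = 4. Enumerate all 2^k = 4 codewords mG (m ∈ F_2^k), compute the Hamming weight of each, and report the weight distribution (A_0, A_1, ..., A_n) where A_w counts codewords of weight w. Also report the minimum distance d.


Weight distribution: A_0 = 1, A_2 = 3. Minimum distance d = 2.

Enumerate all 2^2 = 4 messages m ∈ F_2^2.
For each, compute codeword c = mG in F_2^4, then tally its weight.
  m = 00 → c = 0000, weight = 0.
  m = 10 → c = 1010, weight = 2.
  m = 01 → c = 0110, weight = 2.
  m = 11 → c = 1100, weight = 2.
Tally weights:
  weight 0: 1 codewords.
  weight 2: 3 codewords.
Minimum distance d = smallest w > 0 with A_w > 0 = 2.
Sanity: Σ A_w = 4 = 2^2 = 4 ✓.
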